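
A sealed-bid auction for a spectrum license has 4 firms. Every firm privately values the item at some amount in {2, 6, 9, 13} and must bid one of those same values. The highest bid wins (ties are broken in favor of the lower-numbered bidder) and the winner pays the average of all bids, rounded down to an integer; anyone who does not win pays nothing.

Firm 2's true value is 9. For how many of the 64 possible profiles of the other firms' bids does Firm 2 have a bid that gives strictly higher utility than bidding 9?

Others bid (2, 2, 13): truth gives 0; bid 13 gives 2 > 0. Violating.
Others bid (2, 6, 13): truth gives 0; bid 13 gives 1 > 0. Violating.
Others bid (2, 13, 2): truth gives 0; bid 13 gives 2 > 0. Violating.
Others bid (2, 13, 6): truth gives 0; bid 13 gives 1 > 0. Violating.
Others bid (2, 2, 2): truth gives 6; no alternative beats it.
Others bid (2, 2, 6): truth gives 5; no alternative beats it.
(Checking all 64 profiles: 12 have a profitable deviation, 52 do not.)

12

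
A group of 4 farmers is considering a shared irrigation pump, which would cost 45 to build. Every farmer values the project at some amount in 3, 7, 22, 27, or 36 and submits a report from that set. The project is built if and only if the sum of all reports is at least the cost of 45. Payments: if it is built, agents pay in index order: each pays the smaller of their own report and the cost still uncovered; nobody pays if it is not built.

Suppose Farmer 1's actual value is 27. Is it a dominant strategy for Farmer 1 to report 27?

Consider the case where Farmer 2 reports 3, Farmer 3 reports 3 and Farmer 4 reports 22.
Truthful report 27: project built, pays 27, utility 27 - 27 = 0.
Report 22 instead: project built, pays 22, utility 27 - 22 = 5.
Since 5 > 0, reporting 22 is strictly better here, so truthful reporting is not dominant.

No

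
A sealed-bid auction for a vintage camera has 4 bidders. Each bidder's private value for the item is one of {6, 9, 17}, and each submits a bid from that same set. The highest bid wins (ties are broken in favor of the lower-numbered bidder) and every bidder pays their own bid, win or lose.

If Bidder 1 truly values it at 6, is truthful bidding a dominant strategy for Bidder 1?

No

Consider the case where Bidder 2 bids 6, Bidder 3 bids 6 and Bidder 4 bids 9.
Truthful bid 6: loses but pays 6, utility -6.
Bid 9 instead: wins, pays 9, utility 6 - 9 = -3.
Since -3 > -6, bidding 9 is strictly better here, so truthful bidding is not dominant.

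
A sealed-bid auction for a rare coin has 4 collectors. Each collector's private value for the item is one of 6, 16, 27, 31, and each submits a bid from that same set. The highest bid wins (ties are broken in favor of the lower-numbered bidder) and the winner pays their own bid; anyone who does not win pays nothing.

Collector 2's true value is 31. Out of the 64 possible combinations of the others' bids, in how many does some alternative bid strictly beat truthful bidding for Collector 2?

18

Others bid (6, 6, 6): truth gives 0; bid 16 gives 15 > 0. Violating.
Others bid (6, 6, 16): truth gives 0; bid 16 gives 15 > 0. Violating.
Others bid (6, 6, 27): truth gives 0; bid 27 gives 4 > 0. Violating.
Others bid (6, 16, 6): truth gives 0; bid 16 gives 15 > 0. Violating.
Others bid (6, 6, 31): truth gives 0; no alternative beats it.
Others bid (6, 16, 31): truth gives 0; no alternative beats it.
(Checking all 64 profiles: 18 have a profitable deviation, 46 do not.)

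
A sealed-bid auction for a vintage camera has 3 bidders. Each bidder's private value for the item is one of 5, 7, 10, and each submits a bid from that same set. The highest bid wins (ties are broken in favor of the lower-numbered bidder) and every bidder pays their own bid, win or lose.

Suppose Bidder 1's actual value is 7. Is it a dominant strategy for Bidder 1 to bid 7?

Consider the case where Bidder 2 bids 5 and Bidder 3 bids 5.
Truthful bid 7: wins, pays 7, utility 7 - 7 = 0.
Bid 5 instead: wins, pays 5, utility 7 - 5 = 2.
Since 2 > 0, bidding 5 is strictly better here, so truthful bidding is not dominant.

No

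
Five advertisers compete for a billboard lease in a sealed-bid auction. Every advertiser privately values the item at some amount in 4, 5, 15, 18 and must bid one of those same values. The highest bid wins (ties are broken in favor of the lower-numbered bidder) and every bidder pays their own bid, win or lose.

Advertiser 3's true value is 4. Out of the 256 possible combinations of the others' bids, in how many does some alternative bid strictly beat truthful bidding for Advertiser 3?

4

Others bid (4, 4, 4, 4): truth gives -4; bid 5 gives -1 > -4. Violating.
Others bid (4, 4, 4, 5): truth gives -4; bid 5 gives -1 > -4. Violating.
Others bid (4, 4, 5, 4): truth gives -4; bid 5 gives -1 > -4. Violating.
Others bid (4, 4, 5, 5): truth gives -4; bid 5 gives -1 > -4. Violating.
Others bid (4, 4, 4, 15): truth gives -4; no alternative beats it.
Others bid (4, 4, 4, 18): truth gives -4; no alternative beats it.
(Checking all 256 profiles: 4 have a profitable deviation, 252 do not.)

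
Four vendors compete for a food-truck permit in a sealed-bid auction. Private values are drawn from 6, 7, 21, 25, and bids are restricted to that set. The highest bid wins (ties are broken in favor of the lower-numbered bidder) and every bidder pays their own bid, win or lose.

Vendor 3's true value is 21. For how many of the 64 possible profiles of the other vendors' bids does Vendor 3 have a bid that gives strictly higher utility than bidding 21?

Others bid (6, 6, 6): truth gives 0; bid 7 gives 14 > 0. Violating.
Others bid (6, 6, 7): truth gives 0; bid 7 gives 14 > 0. Violating.
Others bid (6, 6, 25): truth gives -21; bid 25 gives -4 > -21. Violating.
Others bid (6, 7, 25): truth gives -21; bid 25 gives -4 > -21. Violating.
Others bid (6, 6, 21): truth gives 0; no alternative beats it.
Others bid (6, 7, 6): truth gives 0; no alternative beats it.
(Checking all 64 profiles: 54 have a profitable deviation, 10 do not.)

54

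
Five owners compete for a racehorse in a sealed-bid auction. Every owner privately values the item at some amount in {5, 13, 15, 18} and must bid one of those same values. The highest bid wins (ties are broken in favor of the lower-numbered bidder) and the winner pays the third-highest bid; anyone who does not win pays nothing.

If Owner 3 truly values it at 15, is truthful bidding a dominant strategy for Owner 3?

Consider the case where Owner 1 bids 5, Owner 2 bids 5, Owner 4 bids 5 and Owner 5 bids 18.
Truthful bid 15: loses, pays 0, utility 0.
Bid 18 instead: wins, pays 5, utility 15 - 5 = 10.
Since 10 > 0, bidding 18 is strictly better here, so truthful bidding is not dominant.

No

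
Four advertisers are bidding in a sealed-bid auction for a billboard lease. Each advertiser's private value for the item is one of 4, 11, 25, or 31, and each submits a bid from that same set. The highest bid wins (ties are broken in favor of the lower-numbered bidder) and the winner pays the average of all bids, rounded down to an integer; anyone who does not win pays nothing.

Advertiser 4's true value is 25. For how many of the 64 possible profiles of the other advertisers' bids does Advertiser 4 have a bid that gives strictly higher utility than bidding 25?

Others bid (4, 4, 4): truth gives 16; bid 11 gives 20 > 16. Violating.
Others bid (4, 4, 25): truth gives 0; bid 31 gives 9 > 0. Violating.
Others bid (4, 11, 25): truth gives 0; bid 31 gives 8 > 0. Violating.
Others bid (4, 25, 4): truth gives 0; bid 31 gives 9 > 0. Violating.
Others bid (4, 4, 11): truth gives 14; no alternative beats it.
Others bid (4, 4, 31): truth gives 0; no alternative beats it.
(Checking all 64 profiles: 19 have a profitable deviation, 45 do not.)

19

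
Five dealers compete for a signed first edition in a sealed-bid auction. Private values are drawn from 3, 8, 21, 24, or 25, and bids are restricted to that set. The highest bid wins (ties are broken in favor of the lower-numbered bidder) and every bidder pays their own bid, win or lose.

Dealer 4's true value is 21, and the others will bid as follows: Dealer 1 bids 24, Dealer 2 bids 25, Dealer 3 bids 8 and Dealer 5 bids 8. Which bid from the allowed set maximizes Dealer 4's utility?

3

Bid 3: loses but pays 3, utility -3.
Bid 8: loses but pays 8, utility -8.
Bid 21: loses but pays 21, utility -21.
Bid 24: loses but pays 24, utility -24.
Bid 25: loses but pays 25, utility -25.
The best choice is 3 with utility -3.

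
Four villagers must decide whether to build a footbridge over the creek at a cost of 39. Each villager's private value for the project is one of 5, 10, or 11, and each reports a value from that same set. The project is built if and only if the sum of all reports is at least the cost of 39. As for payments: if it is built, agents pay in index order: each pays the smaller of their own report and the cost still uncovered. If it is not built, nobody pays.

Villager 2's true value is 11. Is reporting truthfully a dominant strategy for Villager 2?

Consider the case where Villager 1 reports 10, Villager 3 reports 10 and Villager 4 reports 10.
Truthful report 11: project built, pays 11, utility 11 - 11 = 0.
Report 10 instead: project built, pays 10, utility 11 - 10 = 1.
Since 1 > 0, reporting 10 is strictly better here, so truthful reporting is not dominant.

No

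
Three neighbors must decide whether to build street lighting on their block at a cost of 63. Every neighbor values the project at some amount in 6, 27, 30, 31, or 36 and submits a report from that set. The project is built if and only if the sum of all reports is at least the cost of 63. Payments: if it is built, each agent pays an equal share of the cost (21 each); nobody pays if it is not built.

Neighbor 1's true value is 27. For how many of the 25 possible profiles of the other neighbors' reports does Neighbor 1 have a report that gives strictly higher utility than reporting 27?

2

Others report (6, 27): truth gives 0; report 30 gives 6 > 0. Violating.
Others report (27, 6): truth gives 0; report 30 gives 6 > 0. Violating.
Others report (6, 6): truth gives 0; no alternative beats it.
Others report (6, 30): truth gives 6; no alternative beats it.
(Checking all 25 profiles: 2 have a profitable deviation, 23 do not.)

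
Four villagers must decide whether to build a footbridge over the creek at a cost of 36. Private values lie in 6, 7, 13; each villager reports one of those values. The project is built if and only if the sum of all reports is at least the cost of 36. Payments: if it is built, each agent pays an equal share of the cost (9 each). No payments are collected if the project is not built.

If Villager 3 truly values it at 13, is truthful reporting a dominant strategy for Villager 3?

Check each profile of the others' reports and compare truth against every alternative report.
Others report (6, 6, 13): truth gives 4, best alternative gives 0.
Others report (6, 7, 13): truth gives 4, best alternative gives 0.
Others report (6, 13, 6): truth gives 4, best alternative gives 0.
Others report (6, 13, 7): truth gives 4, best alternative gives 0.
Others report (7, 6, 13): truth gives 4, best alternative gives 0.
Others report (7, 7, 13): truth gives 4, best alternative gives 0.
(Remaining 21 profiles checked similarly; truth is weakly best in each.)
In every case the truthful report is at least as good as any alternative, so it is a dominant strategy.

Yes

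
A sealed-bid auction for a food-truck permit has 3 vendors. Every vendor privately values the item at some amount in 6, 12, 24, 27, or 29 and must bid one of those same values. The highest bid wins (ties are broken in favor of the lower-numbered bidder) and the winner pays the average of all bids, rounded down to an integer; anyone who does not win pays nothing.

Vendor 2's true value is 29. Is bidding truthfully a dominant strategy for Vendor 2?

Consider the case where Vendor 1 bids 6 and Vendor 3 bids 6.
Truthful bid 29: wins, pays 13, utility 29 - 13 = 16.
Bid 12 instead: wins, pays 8, utility 29 - 8 = 21.
Since 21 > 16, bidding 12 is strictly better here, so truthful bidding is not dominant.

No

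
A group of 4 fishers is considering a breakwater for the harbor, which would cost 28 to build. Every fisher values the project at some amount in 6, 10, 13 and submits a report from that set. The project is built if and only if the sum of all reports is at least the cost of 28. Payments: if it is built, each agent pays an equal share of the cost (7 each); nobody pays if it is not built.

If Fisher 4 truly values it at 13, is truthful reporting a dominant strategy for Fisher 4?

Yes

Check each profile of the others' reports and compare truth against every alternative report.
Others report (6, 6, 6): truth gives 6, best alternative gives 6.
Others report (6, 6, 10): truth gives 6, best alternative gives 6.
Others report (6, 6, 13): truth gives 6, best alternative gives 6.
Others report (6, 10, 6): truth gives 6, best alternative gives 6.
Others report (6, 10, 10): truth gives 6, best alternative gives 6.
Others report (6, 10, 13): truth gives 6, best alternative gives 6.
(Remaining 21 profiles checked similarly; truth is weakly best in each.)
In every case the truthful report is at least as good as any alternative, so it is a dominant strategy.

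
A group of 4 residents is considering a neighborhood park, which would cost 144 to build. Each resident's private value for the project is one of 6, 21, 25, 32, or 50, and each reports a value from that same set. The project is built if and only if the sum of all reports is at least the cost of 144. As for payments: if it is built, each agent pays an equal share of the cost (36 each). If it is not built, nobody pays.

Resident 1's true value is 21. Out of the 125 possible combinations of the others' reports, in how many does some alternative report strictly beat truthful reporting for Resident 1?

6

Others report (25, 50, 50): truth gives -15; report 6 gives 0 > -15. Violating.
Others report (32, 50, 50): truth gives -15; report 6 gives 0 > -15. Violating.
Others report (50, 25, 50): truth gives -15; report 6 gives 0 > -15. Violating.
Others report (50, 32, 50): truth gives -15; report 6 gives 0 > -15. Violating.
Others report (6, 6, 6): truth gives 0; no alternative beats it.
Others report (6, 6, 21): truth gives 0; no alternative beats it.
(Checking all 125 profiles: 6 have a profitable deviation, 119 do not.)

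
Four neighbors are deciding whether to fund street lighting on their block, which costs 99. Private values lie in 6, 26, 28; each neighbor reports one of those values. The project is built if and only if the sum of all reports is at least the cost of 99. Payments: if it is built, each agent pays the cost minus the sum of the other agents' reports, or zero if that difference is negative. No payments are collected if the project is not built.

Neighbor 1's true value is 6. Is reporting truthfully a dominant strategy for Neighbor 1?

Yes

Check each profile of the others' reports and compare truth against every alternative report.
Others report (26, 26, 26): truth gives 0, best alternative gives -15.
Others report (26, 26, 28): truth gives 0, best alternative gives -13.
Others report (26, 28, 26): truth gives 0, best alternative gives -13.
Others report (28, 26, 26): truth gives 0, best alternative gives -13.
Others report (26, 28, 28): truth gives 0, best alternative gives -11.
Others report (28, 26, 28): truth gives 0, best alternative gives -11.
(Remaining 21 profiles checked similarly; truth is weakly best in each.)
In every case the truthful report is at least as good as any alternative, so it is a dominant strategy.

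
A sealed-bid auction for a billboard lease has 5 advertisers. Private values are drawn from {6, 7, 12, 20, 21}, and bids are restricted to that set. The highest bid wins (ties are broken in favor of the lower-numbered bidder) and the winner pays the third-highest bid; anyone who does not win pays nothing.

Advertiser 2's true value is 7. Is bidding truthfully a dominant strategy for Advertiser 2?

No

Consider the case where Advertiser 1 bids 6, Advertiser 3 bids 6, Advertiser 4 bids 6 and Advertiser 5 bids 12.
Truthful bid 7: loses, pays 0, utility 0.
Bid 12 instead: wins, pays 6, utility 7 - 6 = 1.
Since 1 > 0, bidding 12 is strictly better here, so truthful bidding is not dominant.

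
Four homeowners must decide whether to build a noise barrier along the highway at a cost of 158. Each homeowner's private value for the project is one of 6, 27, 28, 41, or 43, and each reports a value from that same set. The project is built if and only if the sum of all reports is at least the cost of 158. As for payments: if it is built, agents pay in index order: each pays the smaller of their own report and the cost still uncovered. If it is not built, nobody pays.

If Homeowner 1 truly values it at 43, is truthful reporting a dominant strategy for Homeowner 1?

No

Consider the case where Homeowner 2 reports 41, Homeowner 3 reports 41 and Homeowner 4 reports 41.
Truthful report 43: project built, pays 43, utility 43 - 43 = 0.
Report 41 instead: project built, pays 41, utility 43 - 41 = 2.
Since 2 > 0, reporting 41 is strictly better here, so truthful reporting is not dominant.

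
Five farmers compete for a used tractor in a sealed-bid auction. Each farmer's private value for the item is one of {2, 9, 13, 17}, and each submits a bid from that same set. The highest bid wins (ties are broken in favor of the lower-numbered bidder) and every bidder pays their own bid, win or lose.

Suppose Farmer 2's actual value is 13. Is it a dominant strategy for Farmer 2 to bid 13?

Consider the case where Farmer 1 bids 2, Farmer 3 bids 2, Farmer 4 bids 2 and Farmer 5 bids 2.
Truthful bid 13: wins, pays 13, utility 13 - 13 = 0.
Bid 9 instead: wins, pays 9, utility 13 - 9 = 4.
Since 4 > 0, bidding 9 is strictly better here, so truthful bidding is not dominant.

No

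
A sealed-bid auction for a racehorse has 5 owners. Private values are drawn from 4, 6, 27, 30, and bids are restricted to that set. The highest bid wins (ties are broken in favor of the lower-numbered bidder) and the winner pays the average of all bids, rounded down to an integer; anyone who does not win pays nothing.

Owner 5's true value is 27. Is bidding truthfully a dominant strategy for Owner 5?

Consider the case where Owner 1 bids 4, Owner 2 bids 4, Owner 3 bids 4 and Owner 4 bids 4.
Truthful bid 27: wins, pays 8, utility 27 - 8 = 19.
Bid 6 instead: wins, pays 4, utility 27 - 4 = 23.
Since 23 > 19, bidding 6 is strictly better here, so truthful bidding is not dominant.

No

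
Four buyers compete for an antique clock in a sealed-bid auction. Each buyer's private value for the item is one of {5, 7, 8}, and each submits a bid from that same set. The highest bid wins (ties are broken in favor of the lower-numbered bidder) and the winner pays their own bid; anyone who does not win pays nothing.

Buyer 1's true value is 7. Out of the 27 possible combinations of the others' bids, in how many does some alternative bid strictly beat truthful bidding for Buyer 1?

1

Others bid (5, 5, 5): truth gives 0; bid 5 gives 2 > 0. Violating.
Others bid (5, 5, 7): truth gives 0; no alternative beats it.
Others bid (5, 5, 8): truth gives 0; no alternative beats it.
(Checking all 27 profiles: 1 has a profitable deviation, 26 do not.)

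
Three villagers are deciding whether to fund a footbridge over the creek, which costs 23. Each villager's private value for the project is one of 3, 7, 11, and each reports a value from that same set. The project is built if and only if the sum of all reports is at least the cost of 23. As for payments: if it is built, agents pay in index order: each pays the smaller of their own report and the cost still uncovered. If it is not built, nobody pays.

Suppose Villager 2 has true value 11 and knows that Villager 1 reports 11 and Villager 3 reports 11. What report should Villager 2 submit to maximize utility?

Report 3: project built, pays 3, utility 11 - 3 = 8.
Report 7: project built, pays 7, utility 11 - 7 = 4.
Report 11: project built, pays 11, utility 11 - 11 = 0.
The best choice is 3 with utility 8.

3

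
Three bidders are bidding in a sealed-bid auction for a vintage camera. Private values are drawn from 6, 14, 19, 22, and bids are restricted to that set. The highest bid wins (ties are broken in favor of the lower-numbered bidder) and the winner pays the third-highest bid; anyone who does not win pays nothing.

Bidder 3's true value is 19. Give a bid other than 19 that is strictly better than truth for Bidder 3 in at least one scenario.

Suppose Bidder 1 bids 6 and Bidder 2 bids 19.
Bid 19: loses, pays 0, utility 0.
Bid 22: wins, pays 6, utility 19 - 6 = 13.
So bidding 22 beats truth here (13 > 0).

22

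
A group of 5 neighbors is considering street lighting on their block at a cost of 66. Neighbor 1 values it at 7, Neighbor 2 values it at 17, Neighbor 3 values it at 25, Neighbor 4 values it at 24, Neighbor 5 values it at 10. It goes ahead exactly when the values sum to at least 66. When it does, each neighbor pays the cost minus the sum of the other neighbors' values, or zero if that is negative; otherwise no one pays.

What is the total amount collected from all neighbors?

Total value 83 ≥ cost 66, so it is built.
Neighbor 1: others sum to 76; max(0, 66 - 76) = 0.
Neighbor 2: others sum to 66; max(0, 66 - 66) = 0.
Neighbor 3: others sum to 58; max(0, 66 - 58) = 8.
Neighbor 4: others sum to 59; max(0, 66 - 59) = 7.
Neighbor 5: others sum to 73; max(0, 66 - 73) = 0.
Total collected = 0 + 0 + 8 + 7 + 0 = 15.

15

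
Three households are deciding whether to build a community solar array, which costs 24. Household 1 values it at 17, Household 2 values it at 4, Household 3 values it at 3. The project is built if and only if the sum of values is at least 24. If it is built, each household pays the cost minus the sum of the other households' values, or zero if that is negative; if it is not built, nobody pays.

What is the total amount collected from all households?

Total value 24 ≥ cost 24, so it is built.
Household 1: others sum to 7; max(0, 24 - 7) = 17.
Household 2: others sum to 20; max(0, 24 - 20) = 4.
Household 3: others sum to 21; max(0, 24 - 21) = 3.
Total collected = 17 + 4 + 3 = 24.

24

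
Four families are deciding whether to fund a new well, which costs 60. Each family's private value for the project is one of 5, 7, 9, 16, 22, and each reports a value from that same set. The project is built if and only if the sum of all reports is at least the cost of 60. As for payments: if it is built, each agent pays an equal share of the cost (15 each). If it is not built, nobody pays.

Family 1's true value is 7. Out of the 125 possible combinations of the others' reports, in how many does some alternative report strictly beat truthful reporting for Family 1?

6

Others report (9, 22, 22): truth gives -8; report 5 gives 0 > -8. Violating.
Others report (16, 16, 22): truth gives -8; report 5 gives 0 > -8. Violating.
Others report (16, 22, 16): truth gives -8; report 5 gives 0 > -8. Violating.
Others report (22, 9, 22): truth gives -8; report 5 gives 0 > -8. Violating.
Others report (5, 5, 5): truth gives 0; no alternative beats it.
Others report (5, 5, 7): truth gives 0; no alternative beats it.
(Checking all 125 profiles: 6 have a profitable deviation, 119 do not.)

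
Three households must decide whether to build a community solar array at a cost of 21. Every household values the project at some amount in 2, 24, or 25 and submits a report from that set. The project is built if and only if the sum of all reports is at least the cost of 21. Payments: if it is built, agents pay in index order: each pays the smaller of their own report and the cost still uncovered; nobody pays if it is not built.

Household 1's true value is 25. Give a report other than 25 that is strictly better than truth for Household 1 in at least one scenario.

Suppose Household 2 reports 2 and Household 3 reports 24.
Report 25: project built, pays 21, utility 25 - 21 = 4.
Report 2: project built, pays 2, utility 25 - 2 = 23.
So reporting 2 beats truth here (23 > 4).

2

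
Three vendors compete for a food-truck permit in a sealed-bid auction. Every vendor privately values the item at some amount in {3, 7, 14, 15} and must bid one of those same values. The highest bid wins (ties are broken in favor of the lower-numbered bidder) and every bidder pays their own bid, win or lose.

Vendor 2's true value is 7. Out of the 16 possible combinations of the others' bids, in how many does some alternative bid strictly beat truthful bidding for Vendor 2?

Others bid (3, 14): truth gives -7; bid 3 gives -3 > -7. Violating.
Others bid (3, 15): truth gives -7; bid 3 gives -3 > -7. Violating.
Others bid (7, 3): truth gives -7; bid 3 gives -3 > -7. Violating.
Others bid (7, 7): truth gives -7; bid 3 gives -3 > -7. Violating.
Others bid (3, 3): truth gives 0; no alternative beats it.
Others bid (3, 7): truth gives 0; no alternative beats it.
(Checking all 16 profiles: 14 have a profitable deviation, 2 do not.)

14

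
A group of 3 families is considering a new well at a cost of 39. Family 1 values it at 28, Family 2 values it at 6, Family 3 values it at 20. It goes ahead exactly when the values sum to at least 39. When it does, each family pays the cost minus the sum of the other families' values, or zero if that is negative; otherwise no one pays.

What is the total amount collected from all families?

18

Total value 54 ≥ cost 39, so it is built.
Family 1: others sum to 26; max(0, 39 - 26) = 13.
Family 2: others sum to 48; max(0, 39 - 48) = 0.
Family 3: others sum to 34; max(0, 39 - 34) = 5.
Total collected = 13 + 0 + 5 = 18.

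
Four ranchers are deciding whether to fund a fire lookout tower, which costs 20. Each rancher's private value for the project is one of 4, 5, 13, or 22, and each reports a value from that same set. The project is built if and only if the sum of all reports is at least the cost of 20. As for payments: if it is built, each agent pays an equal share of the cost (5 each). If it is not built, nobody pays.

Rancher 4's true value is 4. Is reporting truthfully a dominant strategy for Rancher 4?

Check each profile of the others' reports and compare truth against every alternative report.
Others report (5, 5, 5): truth gives 0, best alternative gives -1.
Others report (4, 4, 13): truth gives -1, best alternative gives -1.
Others report (4, 4, 22): truth gives -1, best alternative gives -1.
Others report (4, 5, 13): truth gives -1, best alternative gives -1.
Others report (4, 5, 22): truth gives -1, best alternative gives -1.
Others report (4, 13, 4): truth gives -1, best alternative gives -1.
(Remaining 58 profiles checked similarly; truth is weakly best in each.)
In every case the truthful report is at least as good as any alternative, so it is a dominant strategy.

Yes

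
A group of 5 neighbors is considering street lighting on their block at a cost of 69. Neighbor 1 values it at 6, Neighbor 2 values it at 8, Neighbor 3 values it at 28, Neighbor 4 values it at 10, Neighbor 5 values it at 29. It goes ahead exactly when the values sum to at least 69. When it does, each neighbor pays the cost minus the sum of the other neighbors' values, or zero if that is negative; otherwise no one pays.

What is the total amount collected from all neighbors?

33

Total value 81 ≥ cost 69, so it is built.
Neighbor 1: others sum to 75; max(0, 69 - 75) = 0.
Neighbor 2: others sum to 73; max(0, 69 - 73) = 0.
Neighbor 3: others sum to 53; max(0, 69 - 53) = 16.
Neighbor 4: others sum to 71; max(0, 69 - 71) = 0.
Neighbor 5: others sum to 52; max(0, 69 - 52) = 17.
Total collected = 0 + 0 + 16 + 0 + 17 = 33.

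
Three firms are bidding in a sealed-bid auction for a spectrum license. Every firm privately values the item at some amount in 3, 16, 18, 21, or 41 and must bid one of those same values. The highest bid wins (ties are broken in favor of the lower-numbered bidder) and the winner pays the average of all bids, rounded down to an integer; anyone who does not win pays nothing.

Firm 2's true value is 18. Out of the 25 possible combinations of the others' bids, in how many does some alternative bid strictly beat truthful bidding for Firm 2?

Others bid (3, 3): truth gives 10; bid 16 gives 11 > 10. Violating.
Others bid (3, 16): truth gives 6; bid 16 gives 7 > 6. Violating.
Others bid (3, 21): truth gives 0; bid 21 gives 3 > 0. Violating.
Others bid (18, 3): truth gives 0; bid 21 gives 4 > 0. Violating.
Others bid (3, 18): truth gives 5; no alternative beats it.
Others bid (3, 41): truth gives 0; no alternative beats it.
(Checking all 25 profiles: 4 have a profitable deviation, 21 do not.)

4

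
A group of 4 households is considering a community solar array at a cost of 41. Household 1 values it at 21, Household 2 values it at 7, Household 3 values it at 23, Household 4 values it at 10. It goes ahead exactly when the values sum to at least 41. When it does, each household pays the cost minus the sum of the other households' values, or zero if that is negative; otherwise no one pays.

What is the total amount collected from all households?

4

Total value 61 ≥ cost 41, so it is built.
Household 1: others sum to 40; max(0, 41 - 40) = 1.
Household 2: others sum to 54; max(0, 41 - 54) = 0.
Household 3: others sum to 38; max(0, 41 - 38) = 3.
Household 4: others sum to 51; max(0, 41 - 51) = 0.
Total collected = 1 + 0 + 3 + 0 = 4.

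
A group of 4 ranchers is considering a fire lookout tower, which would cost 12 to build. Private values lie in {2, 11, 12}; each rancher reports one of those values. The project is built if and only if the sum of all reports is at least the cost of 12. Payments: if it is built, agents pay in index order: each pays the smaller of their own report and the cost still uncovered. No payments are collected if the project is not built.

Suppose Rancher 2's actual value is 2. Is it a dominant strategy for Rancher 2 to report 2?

Check each profile of the others' reports and compare truth against every alternative report.
Others report (2, 2, 2): truth gives 0, best alternative gives -8.
Others report (2, 2, 11): truth gives 0, best alternative gives -8.
Others report (2, 2, 12): truth gives 0, best alternative gives -8.
Others report (2, 11, 2): truth gives 0, best alternative gives -8.
Others report (2, 11, 11): truth gives 0, best alternative gives -8.
Others report (2, 11, 12): truth gives 0, best alternative gives -8.
(Remaining 21 profiles checked similarly; truth is weakly best in each.)
In every case the truthful report is at least as good as any alternative, so it is a dominant strategy.

Yes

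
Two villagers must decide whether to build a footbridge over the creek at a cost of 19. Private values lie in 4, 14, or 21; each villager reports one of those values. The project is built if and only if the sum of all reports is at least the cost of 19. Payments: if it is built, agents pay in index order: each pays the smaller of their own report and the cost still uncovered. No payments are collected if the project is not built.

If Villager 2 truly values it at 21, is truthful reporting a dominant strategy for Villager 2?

Check each profile of the others' reports and compare truth against every alternative report.
Others report (4): truth gives 6, best alternative gives 0.
Others report (21): truth gives 21, best alternative gives 21.
Others report (14): truth gives 16, best alternative gives 16.
In every case the truthful report is at least as good as any alternative, so it is a dominant strategy.

Yes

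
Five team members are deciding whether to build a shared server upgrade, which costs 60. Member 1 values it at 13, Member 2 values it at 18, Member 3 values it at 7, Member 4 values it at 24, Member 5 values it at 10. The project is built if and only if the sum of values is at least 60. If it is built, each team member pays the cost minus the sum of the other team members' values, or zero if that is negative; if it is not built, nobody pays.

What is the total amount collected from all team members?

Total value 72 ≥ cost 60, so it is built.
Member 1: others sum to 59; max(0, 60 - 59) = 1.
Member 2: others sum to 54; max(0, 60 - 54) = 6.
Member 3: others sum to 65; max(0, 60 - 65) = 0.
Member 4: others sum to 48; max(0, 60 - 48) = 12.
Member 5: others sum to 62; max(0, 60 - 62) = 0.
Total collected = 1 + 6 + 0 + 12 + 0 = 19.

19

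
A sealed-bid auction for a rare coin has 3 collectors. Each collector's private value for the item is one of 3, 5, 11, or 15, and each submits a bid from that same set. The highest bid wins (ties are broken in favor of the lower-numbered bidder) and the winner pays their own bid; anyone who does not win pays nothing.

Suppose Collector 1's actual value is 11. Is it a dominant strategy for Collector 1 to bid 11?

No

Consider the case where Collector 2 bids 3 and Collector 3 bids 3.
Truthful bid 11: wins, pays 11, utility 11 - 11 = 0.
Bid 3 instead: wins, pays 3, utility 11 - 3 = 8.
Since 8 > 0, bidding 3 is strictly better here, so truthful bidding is not dominant.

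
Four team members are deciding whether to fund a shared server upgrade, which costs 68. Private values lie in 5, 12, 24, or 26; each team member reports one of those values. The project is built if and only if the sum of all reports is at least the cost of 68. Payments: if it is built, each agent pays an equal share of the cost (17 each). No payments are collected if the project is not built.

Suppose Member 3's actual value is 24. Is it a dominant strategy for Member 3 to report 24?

Consider the case where Member 1 reports 5, Member 2 reports 12 and Member 4 reports 26.
Truthful report 24: project not built, utility 0.
Report 26 instead: project built, pays 17, utility 24 - 17 = 7.
Since 7 > 0, reporting 26 is strictly better here, so truthful reporting is not dominant.

No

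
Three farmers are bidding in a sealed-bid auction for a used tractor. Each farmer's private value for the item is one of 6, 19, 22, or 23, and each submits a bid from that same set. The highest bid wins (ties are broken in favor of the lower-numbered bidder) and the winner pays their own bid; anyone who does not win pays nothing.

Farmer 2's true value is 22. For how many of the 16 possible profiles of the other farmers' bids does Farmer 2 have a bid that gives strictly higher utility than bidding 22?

Others bid (6, 6): truth gives 0; bid 19 gives 3 > 0. Violating.
Others bid (6, 19): truth gives 0; bid 19 gives 3 > 0. Violating.
Others bid (6, 22): truth gives 0; no alternative beats it.
Others bid (6, 23): truth gives 0; no alternative beats it.
(Checking all 16 profiles: 2 have a profitable deviation, 14 do not.)

2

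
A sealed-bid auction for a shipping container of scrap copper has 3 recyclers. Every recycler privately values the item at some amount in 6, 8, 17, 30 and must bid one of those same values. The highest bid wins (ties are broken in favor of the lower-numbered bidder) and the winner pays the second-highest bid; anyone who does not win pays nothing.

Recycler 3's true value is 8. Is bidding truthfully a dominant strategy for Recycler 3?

Yes

Check each profile of the others' bids and compare truth against every alternative bid.
Others bid (6, 6): truth gives 2, best alternative gives 2.
Others bid (6, 8): truth gives 0, best alternative gives 0.
Others bid (6, 17): truth gives 0, best alternative gives 0.
Others bid (6, 30): truth gives 0, best alternative gives 0.
Others bid (8, 6): truth gives 0, best alternative gives 0.
Others bid (8, 8): truth gives 0, best alternative gives 0.
(Remaining 10 profiles checked similarly; truth is weakly best in each.)
In every case the truthful bid is at least as good as any alternative, so it is a dominant strategy.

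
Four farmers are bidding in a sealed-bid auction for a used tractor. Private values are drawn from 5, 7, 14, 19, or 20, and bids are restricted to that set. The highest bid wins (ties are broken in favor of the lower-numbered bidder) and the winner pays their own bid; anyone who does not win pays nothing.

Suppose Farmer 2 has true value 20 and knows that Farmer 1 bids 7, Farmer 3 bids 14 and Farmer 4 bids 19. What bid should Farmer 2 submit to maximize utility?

Bid 5: loses, pays 0, utility 0.
Bid 7: loses, pays 0, utility 0.
Bid 14: loses, pays 0, utility 0.
Bid 19: wins, pays 19, utility 20 - 19 = 1.
Bid 20: wins, pays 20, utility 20 - 20 = 0.
The best choice is 19 with utility 1.

19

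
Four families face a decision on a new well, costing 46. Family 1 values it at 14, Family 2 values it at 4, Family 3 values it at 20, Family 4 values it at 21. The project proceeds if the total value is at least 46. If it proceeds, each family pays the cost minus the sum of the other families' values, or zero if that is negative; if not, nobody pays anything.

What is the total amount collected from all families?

Total value 59 ≥ cost 46, so it is built.
Family 1: others sum to 45; max(0, 46 - 45) = 1.
Family 2: others sum to 55; max(0, 46 - 55) = 0.
Family 3: others sum to 39; max(0, 46 - 39) = 7.
Family 4: others sum to 38; max(0, 46 - 38) = 8.
Total collected = 1 + 0 + 7 + 8 = 16.

16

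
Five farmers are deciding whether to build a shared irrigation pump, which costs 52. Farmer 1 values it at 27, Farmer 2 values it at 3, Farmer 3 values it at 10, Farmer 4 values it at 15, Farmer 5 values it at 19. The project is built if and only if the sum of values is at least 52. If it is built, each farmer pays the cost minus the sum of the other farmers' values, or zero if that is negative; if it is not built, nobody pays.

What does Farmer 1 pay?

Total value 74 ≥ cost 52, so the project is built.
The other farmers' values sum to 47.
Cost minus that sum is 52 - 47 = 5.

5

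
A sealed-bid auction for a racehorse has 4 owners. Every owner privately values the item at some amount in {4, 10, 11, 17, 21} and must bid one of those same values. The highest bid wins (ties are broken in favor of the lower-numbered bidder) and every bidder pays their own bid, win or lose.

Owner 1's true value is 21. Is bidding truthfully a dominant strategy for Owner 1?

No

Consider the case where Owner 2 bids 4, Owner 3 bids 4 and Owner 4 bids 4.
Truthful bid 21: wins, pays 21, utility 21 - 21 = 0.
Bid 4 instead: wins, pays 4, utility 21 - 4 = 17.
Since 17 > 0, bidding 4 is strictly better here, so truthful bidding is not dominant.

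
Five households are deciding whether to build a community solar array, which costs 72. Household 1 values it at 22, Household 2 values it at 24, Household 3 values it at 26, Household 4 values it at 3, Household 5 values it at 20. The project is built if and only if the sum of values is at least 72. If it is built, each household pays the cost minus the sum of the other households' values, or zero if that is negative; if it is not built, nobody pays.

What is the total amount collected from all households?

4

Total value 95 ≥ cost 72, so it is built.
Household 1: others sum to 73; max(0, 72 - 73) = 0.
Household 2: others sum to 71; max(0, 72 - 71) = 1.
Household 3: others sum to 69; max(0, 72 - 69) = 3.
Household 4: others sum to 92; max(0, 72 - 92) = 0.
Household 5: others sum to 75; max(0, 72 - 75) = 0.
Total collected = 0 + 1 + 3 + 0 + 0 = 4.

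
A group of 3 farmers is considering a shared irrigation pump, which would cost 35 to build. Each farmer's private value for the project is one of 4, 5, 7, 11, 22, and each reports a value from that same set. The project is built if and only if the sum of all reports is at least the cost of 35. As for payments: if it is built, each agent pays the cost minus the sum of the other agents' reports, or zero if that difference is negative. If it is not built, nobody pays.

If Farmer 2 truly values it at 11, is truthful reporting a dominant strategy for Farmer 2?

Yes

Check each profile of the others' reports and compare truth against every alternative report.
Others report (22, 22): truth gives 11, best alternative gives 11.
Others report (11, 22): truth gives 9, best alternative gives 9.
Others report (22, 11): truth gives 9, best alternative gives 9.
Others report (7, 22): truth gives 5, best alternative gives 5.
Others report (22, 7): truth gives 5, best alternative gives 5.
Others report (5, 22): truth gives 3, best alternative gives 3.
(Remaining 19 profiles checked similarly; truth is weakly best in each.)
In every case the truthful report is at least as good as any alternative, so it is a dominant strategy.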